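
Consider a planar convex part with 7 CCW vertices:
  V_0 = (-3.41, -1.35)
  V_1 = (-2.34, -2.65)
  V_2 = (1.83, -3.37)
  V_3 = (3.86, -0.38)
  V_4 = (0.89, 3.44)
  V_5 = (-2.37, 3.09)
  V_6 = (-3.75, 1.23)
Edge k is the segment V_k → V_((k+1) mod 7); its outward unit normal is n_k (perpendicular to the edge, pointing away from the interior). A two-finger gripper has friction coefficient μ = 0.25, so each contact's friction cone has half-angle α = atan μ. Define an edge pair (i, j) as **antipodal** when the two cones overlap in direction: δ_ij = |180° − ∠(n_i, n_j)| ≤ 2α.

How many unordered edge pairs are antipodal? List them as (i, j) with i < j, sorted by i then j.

count = 3; pairs: (0,3), (1,4), (2,5)

α = atan 0.25 = 14.04°;  2α = 28.07°
n_0 = (-0.7721, -0.6355)
n_1 = (-0.1701, -0.9854)
n_2 = (+0.8273, -0.5617)
n_3 = (+0.7895, +0.6138)
n_4 = (-0.1067, +0.9943)
n_5 = (-0.8031, +0.5958)
n_6 = (-0.9914, -0.1307)
  (0,1): δ = 139.25°  ·
  (0,2): δ = 73.63°  ·
  (0,3): δ = 1.59°  ✓
  (0,4): δ = 56.67°  ·
  (0,5): δ = 103.97°  ·
  (0,6): δ = 148.05°  ·
  (1,2): δ = 114.38°  ·
  (1,3): δ = 42.34°  ·
  (1,4): δ = 15.92°  ✓
  (1,5): δ = 63.22°  ·
  (1,6): δ = 107.30°  ·
  (2,3): δ = 107.96°  ·
  (2,4): δ = 49.70°  ·
  (2,5): δ = 2.40°  ✓
  (2,6): δ = 41.68°  ·
  (3,4): δ = 121.74°  ·
  (3,5): δ = 74.44°  ·
  (3,6): δ = 30.36°  ·
  (4,5): δ = 132.70°  ·
  (4,6): δ = 88.62°  ·
  (5,6): δ = 135.92°  ·
antipodal pairs: 3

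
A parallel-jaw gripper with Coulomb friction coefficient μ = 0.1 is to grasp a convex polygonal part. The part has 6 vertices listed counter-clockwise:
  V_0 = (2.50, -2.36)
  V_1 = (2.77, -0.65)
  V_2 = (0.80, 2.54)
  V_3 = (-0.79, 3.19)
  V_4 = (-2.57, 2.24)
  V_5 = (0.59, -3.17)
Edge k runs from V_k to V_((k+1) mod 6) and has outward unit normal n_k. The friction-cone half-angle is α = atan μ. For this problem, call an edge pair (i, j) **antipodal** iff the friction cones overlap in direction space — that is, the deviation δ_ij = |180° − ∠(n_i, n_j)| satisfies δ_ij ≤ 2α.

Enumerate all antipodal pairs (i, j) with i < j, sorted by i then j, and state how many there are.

count = 2; pairs: (1,4), (3,5)

α = atan 0.1 = 5.71°;  2α = 11.42°
n_0 = (+0.9878, -0.1560)
n_1 = (+0.8508, +0.5254)
n_2 = (+0.3784, +0.9256)
n_3 = (-0.4708, +0.8822)
n_4 = (-0.8635, -0.5044)
n_5 = (+0.3904, -0.9206)
  (0,1): δ = 139.33°  ·
  (0,2): δ = 103.26°  ·
  (0,3): δ = 52.94°  ·
  (0,4): δ = 39.26°  ·
  (0,5): δ = 121.95°  ·
  (1,2): δ = 143.93°  ·
  (1,3): δ = 93.61°  ·
  (1,4): δ = 1.41°  ✓
  (1,5): δ = 81.28°  ·
  (2,3): δ = 129.68°  ·
  (2,4): δ = 37.48°  ·
  (2,5): δ = 45.22°  ·
  (3,4): δ = 87.80°  ·
  (3,5): δ = 5.11°  ✓
  (4,5): δ = 97.31°  ·
antipodal pairs: 2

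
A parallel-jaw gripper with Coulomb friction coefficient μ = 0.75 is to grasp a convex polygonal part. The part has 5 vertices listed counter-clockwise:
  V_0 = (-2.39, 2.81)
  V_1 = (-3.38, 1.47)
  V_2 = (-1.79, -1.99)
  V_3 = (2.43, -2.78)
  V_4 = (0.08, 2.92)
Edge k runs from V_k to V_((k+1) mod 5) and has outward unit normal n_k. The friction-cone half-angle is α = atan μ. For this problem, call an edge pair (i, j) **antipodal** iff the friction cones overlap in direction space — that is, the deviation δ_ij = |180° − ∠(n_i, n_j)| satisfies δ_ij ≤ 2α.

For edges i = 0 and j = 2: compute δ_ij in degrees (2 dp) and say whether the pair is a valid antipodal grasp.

α = atan 0.75 = 36.87°;  2α = 73.74°
edge 0: e_0 = (-0.99, -1.34);  n_0 = (-0.8043, +0.5942)
edge 2: e_2 = (+4.22, -0.79);  n_2 = (-0.1840, -0.9829)
∠(n_0, n_2) = 115.85°
δ = |180° − 115.85°| = 64.15°
64.15° ≤ 2α = 73.74°  →  valid

δ = 64.15°, valid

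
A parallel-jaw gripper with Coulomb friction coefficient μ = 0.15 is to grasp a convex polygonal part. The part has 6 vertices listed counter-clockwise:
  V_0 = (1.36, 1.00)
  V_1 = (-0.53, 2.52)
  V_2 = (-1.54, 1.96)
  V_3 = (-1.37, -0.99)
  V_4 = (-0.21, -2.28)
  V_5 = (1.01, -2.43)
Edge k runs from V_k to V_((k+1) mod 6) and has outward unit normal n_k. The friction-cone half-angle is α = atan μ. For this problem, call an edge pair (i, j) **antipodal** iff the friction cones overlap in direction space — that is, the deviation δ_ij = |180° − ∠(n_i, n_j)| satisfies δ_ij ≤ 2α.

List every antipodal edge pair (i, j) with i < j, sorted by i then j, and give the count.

α = atan 0.15 = 8.53°;  2α = 17.06°
n_0 = (+0.6267, +0.7793)
n_1 = (-0.4849, +0.8746)
n_2 = (-0.9983, -0.0575)
n_3 = (-0.7436, -0.6686)
n_4 = (-0.1220, -0.9925)
n_5 = (+0.9948, -0.1015)
  (0,1): δ = 112.19°  ·
  (0,2): δ = 47.89°  ·
  (0,3): δ = 9.23°  ✓
  (0,4): δ = 31.80°  ·
  (0,5): δ = 122.98°  ·
  (1,2): δ = 115.71°  ·
  (1,3): δ = 77.04°  ·
  (1,4): δ = 36.02°  ·
  (1,5): δ = 55.17°  ·
  (2,3): δ = 141.34°  ·
  (2,4): δ = 100.31°  ·
  (2,5): δ = 9.12°  ✓
  (3,4): δ = 138.97°  ·
  (3,5): δ = 47.79°  ·
  (4,5): δ = 88.82°  ·
antipodal pairs: 2

count = 2; pairs: (0,3), (2,5)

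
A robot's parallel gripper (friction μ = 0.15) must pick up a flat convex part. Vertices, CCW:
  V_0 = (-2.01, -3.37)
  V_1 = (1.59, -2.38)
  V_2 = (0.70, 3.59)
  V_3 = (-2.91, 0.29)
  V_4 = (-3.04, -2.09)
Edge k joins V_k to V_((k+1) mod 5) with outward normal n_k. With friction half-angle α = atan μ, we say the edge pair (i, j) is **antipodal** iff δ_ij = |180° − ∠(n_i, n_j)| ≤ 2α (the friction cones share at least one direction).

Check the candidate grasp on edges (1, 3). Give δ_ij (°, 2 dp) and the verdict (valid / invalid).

δ = 11.61°, valid

α = atan 0.15 = 8.53°;  2α = 17.06°
edge 1: e_1 = (-0.89, +5.97);  n_1 = (+0.9891, +0.1474)
edge 3: e_3 = (-0.13, -2.38);  n_3 = (-0.9985, +0.0545)
∠(n_1, n_3) = 168.39°
δ = |180° − 168.39°| = 11.61°
11.61° ≤ 2α = 17.06°  →  valid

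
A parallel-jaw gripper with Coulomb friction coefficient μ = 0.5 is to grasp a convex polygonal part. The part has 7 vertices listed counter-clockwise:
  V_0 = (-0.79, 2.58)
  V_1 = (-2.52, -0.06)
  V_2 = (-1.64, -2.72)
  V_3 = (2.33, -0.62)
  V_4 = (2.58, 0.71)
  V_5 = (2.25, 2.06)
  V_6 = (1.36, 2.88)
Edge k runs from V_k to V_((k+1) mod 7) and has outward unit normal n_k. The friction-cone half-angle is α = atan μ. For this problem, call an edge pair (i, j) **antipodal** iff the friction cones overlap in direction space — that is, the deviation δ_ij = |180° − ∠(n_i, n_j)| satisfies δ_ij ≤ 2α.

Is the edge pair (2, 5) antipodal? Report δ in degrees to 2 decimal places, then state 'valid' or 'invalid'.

α = atan 0.5 = 26.57°;  2α = 53.13°
edge 2: e_2 = (+3.97, +2.10);  n_2 = (+0.4676, -0.8840)
edge 5: e_5 = (-0.89, +0.82);  n_5 = (+0.6776, +0.7354)
∠(n_2, n_5) = 109.47°
δ = |180° − 109.47°| = 70.53°
70.53° > 2α = 53.13°  →  invalid

δ = 70.53°, invalid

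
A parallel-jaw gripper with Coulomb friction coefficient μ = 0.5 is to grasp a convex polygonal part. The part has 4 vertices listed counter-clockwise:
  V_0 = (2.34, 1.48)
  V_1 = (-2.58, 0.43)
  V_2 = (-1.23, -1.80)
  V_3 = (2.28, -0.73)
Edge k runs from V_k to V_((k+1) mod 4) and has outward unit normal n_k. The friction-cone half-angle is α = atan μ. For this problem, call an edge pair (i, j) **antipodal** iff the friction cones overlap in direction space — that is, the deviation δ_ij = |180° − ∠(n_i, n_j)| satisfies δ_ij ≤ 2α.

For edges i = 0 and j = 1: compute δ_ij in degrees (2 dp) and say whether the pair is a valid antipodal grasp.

δ = 70.86°, invalid

α = atan 0.5 = 26.57°;  2α = 53.13°
edge 0: e_0 = (-4.92, -1.05);  n_0 = (-0.2087, +0.9780)
edge 1: e_1 = (+1.35, -2.23);  n_1 = (-0.8555, -0.5179)
∠(n_0, n_1) = 109.14°
δ = |180° − 109.14°| = 70.86°
70.86° > 2α = 53.13°  →  invalid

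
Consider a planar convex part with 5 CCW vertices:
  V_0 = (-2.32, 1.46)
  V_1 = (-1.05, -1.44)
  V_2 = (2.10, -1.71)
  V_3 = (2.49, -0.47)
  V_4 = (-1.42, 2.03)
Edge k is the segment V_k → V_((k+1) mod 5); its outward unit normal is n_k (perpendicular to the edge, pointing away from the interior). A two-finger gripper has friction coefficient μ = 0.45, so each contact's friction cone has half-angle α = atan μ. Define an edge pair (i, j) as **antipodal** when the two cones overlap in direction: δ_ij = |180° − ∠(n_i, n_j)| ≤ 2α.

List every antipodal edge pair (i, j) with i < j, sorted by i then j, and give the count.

α = atan 0.45 = 24.23°;  2α = 48.46°
n_0 = (-0.9160, -0.4012)
n_1 = (-0.0854, -0.9963)
n_2 = (+0.9539, -0.3000)
n_3 = (+0.5387, +0.8425)
n_4 = (-0.5351, +0.8448)
  (0,1): δ = 118.55°  ·
  (0,2): δ = 41.11°  ✓
  (0,3): δ = 33.76°  ✓
  (0,4): δ = 98.70°  ·
  (1,2): δ = 102.56°  ·
  (1,3): δ = 27.70°  ✓
  (1,4): δ = 37.25°  ✓
  (2,3): δ = 105.14°  ·
  (2,4): δ = 40.19°  ✓
  (3,4): δ = 115.06°  ·
antipodal pairs: 5

count = 5; pairs: (0,2), (0,3), (1,3), (1,4), (2,4)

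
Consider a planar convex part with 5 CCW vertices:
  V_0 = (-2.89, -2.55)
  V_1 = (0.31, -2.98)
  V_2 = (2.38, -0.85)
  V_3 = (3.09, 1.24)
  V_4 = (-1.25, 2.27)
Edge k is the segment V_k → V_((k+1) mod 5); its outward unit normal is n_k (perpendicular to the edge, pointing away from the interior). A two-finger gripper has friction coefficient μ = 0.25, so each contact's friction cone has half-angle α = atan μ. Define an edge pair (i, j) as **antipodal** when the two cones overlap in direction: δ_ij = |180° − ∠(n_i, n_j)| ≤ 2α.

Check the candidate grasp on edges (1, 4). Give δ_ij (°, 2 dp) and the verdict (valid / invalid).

α = atan 0.25 = 14.04°;  2α = 28.07°
edge 1: e_1 = (+2.07, +2.13);  n_1 = (+0.7171, -0.6969)
edge 4: e_4 = (-1.64, -4.82);  n_4 = (-0.9467, +0.3221)
∠(n_1, n_4) = 154.61°
δ = |180° − 154.61°| = 25.39°
25.39° ≤ 2α = 28.07°  →  valid

δ = 25.39°, valid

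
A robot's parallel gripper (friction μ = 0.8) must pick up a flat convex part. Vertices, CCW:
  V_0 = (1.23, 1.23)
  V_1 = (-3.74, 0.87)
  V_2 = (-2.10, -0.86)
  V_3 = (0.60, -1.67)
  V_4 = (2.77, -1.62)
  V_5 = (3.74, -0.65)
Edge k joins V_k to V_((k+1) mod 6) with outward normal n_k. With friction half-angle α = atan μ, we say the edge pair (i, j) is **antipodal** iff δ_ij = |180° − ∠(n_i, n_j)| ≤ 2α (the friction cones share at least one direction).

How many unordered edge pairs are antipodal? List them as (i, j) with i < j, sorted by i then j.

α = atan 0.8 = 38.66°;  2α = 77.32°
n_0 = (-0.0722, +0.9974)
n_1 = (-0.7257, -0.6880)
n_2 = (-0.2873, -0.9578)
n_3 = (+0.0230, -0.9997)
n_4 = (+0.7071, -0.7071)
n_5 = (+0.5995, +0.8004)
  (0,1): δ = 50.67°  ✓
  (0,2): δ = 20.84°  ✓
  (0,3): δ = 2.82°  ✓
  (0,4): δ = 40.86°  ✓
  (0,5): δ = 139.02°  ·
  (1,2): δ = 150.17°  ·
  (1,3): δ = 132.15°  ·
  (1,4): δ = 88.47°  ·
  (1,5): δ = 9.70°  ✓
  (2,3): δ = 161.98°  ·
  (2,4): δ = 118.30°  ·
  (2,5): δ = 20.13°  ✓
  (3,4): δ = 136.32°  ·
  (3,5): δ = 38.15°  ✓
  (4,5): δ = 81.83°  ·
antipodal pairs: 7

count = 7; pairs: (0,1), (0,2), (0,3), (0,4), (1,5), (2,5), (3,5)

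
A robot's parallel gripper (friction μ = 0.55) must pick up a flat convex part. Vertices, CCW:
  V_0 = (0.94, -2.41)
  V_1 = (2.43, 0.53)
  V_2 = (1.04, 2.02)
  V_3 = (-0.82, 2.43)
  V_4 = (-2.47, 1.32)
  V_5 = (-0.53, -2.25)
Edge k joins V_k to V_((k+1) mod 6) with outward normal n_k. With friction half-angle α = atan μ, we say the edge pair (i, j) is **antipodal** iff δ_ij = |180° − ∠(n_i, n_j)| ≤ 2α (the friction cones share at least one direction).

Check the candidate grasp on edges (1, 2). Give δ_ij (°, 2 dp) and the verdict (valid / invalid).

δ = 145.44°, invalid

α = atan 0.55 = 28.81°;  2α = 57.62°
edge 1: e_1 = (-1.39, +1.49);  n_1 = (+0.7312, +0.6821)
edge 2: e_2 = (-1.86, +0.41);  n_2 = (+0.2153, +0.9766)
∠(n_1, n_2) = 34.56°
δ = |180° − 34.56°| = 145.44°
145.44° > 2α = 57.62°  →  invalid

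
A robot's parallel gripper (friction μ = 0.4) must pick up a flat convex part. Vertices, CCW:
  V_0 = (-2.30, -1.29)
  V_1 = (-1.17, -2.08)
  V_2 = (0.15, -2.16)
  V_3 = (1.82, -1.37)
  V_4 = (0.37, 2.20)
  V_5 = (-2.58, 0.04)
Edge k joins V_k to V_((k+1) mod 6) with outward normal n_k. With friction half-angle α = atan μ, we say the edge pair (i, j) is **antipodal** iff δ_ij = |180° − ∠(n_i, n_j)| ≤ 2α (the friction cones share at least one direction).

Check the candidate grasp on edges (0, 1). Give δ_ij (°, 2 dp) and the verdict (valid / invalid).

α = atan 0.4 = 21.80°;  2α = 43.60°
edge 0: e_0 = (+1.13, -0.79);  n_0 = (-0.5730, -0.8196)
edge 1: e_1 = (+1.32, -0.08);  n_1 = (-0.0605, -0.9982)
∠(n_0, n_1) = 31.49°
δ = |180° − 31.49°| = 148.51°
148.51° > 2α = 43.60°  →  invalid

δ = 148.51°, invalid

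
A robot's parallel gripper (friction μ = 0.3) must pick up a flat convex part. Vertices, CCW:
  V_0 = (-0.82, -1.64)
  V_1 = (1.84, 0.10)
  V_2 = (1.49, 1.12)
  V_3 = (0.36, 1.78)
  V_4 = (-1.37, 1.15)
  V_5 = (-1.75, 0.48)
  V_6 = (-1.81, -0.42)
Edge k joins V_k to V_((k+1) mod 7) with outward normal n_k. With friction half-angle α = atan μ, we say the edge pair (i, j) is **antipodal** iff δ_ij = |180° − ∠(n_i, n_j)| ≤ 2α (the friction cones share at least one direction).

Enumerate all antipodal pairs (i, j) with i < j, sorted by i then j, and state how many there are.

count = 5; pairs: (0,3), (0,4), (1,5), (1,6), (2,6)

α = atan 0.3 = 16.70°;  2α = 33.40°
n_0 = (+0.5474, -0.8369)
n_1 = (+0.9459, +0.3246)
n_2 = (+0.5043, +0.8635)
n_3 = (-0.3422, +0.9396)
n_4 = (-0.8698, +0.4933)
n_5 = (-0.9978, +0.0665)
n_6 = (-0.7765, -0.6301)
  (0,1): δ = 104.25°  ·
  (0,2): δ = 63.48°  ·
  (0,3): δ = 13.18°  ✓
  (0,4): δ = 27.25°  ✓
  (0,5): δ = 53.00°  ·
  (0,6): δ = 95.87°  ·
  (1,2): δ = 139.23°  ·
  (1,3): δ = 88.93°  ·
  (1,4): δ = 48.50°  ·
  (1,5): δ = 22.75°  ✓
  (1,6): δ = 20.12°  ✓
  (2,3): δ = 129.70°  ·
  (2,4): δ = 89.27°  ·
  (2,5): δ = 63.53°  ·
  (2,6): δ = 20.65°  ✓
  (3,4): δ = 139.57°  ·
  (3,5): δ = 113.82°  ·
  (3,6): δ = 70.95°  ·
  (4,5): δ = 154.25°  ·
  (4,6): δ = 111.38°  ·
  (5,6): δ = 137.13°  ·
antipodal pairs: 5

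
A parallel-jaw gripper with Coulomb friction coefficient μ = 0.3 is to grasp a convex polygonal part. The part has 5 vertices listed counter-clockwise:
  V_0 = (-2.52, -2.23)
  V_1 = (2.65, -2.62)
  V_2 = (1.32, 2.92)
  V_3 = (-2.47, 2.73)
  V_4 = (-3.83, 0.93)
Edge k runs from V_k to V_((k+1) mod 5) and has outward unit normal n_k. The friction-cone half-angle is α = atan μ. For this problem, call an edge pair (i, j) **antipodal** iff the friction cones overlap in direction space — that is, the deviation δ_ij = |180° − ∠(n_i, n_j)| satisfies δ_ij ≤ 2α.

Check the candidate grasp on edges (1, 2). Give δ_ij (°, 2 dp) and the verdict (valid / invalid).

α = atan 0.3 = 16.70°;  2α = 33.40°
edge 1: e_1 = (-1.33, +5.54);  n_1 = (+0.9724, +0.2334)
edge 2: e_2 = (-3.79, -0.19);  n_2 = (-0.0501, +0.9987)
∠(n_1, n_2) = 79.37°
δ = |180° − 79.37°| = 100.63°
100.63° > 2α = 33.40°  →  invalid

δ = 100.63°, invalid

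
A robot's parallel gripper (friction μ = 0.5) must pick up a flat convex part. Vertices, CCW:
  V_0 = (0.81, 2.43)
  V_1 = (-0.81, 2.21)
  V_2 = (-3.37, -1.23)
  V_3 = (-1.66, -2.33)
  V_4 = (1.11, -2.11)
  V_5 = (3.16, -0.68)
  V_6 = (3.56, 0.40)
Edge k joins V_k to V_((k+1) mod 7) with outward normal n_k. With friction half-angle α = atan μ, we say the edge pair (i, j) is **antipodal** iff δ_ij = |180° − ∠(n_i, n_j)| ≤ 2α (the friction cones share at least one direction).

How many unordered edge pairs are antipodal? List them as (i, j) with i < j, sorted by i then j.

count = 8; pairs: (0,2), (0,3), (0,4), (1,3), (1,4), (1,5), (2,6), (3,6)

α = atan 0.5 = 26.57°;  2α = 53.13°
n_0 = (-0.1346, +0.9909)
n_1 = (-0.8022, +0.5970)
n_2 = (-0.5410, -0.8410)
n_3 = (+0.0792, -0.9969)
n_4 = (+0.5721, -0.8202)
n_5 = (+0.9377, -0.3473)
n_6 = (+0.5939, +0.8045)
  (0,1): δ = 134.39°  ·
  (0,2): δ = 40.49°  ✓
  (0,3): δ = 3.19°  ✓
  (0,4): δ = 27.16°  ✓
  (0,5): δ = 61.94°  ·
  (0,6): δ = 135.83°  ·
  (1,2): δ = 86.10°  ·
  (1,3): δ = 48.80°  ✓
  (1,4): δ = 18.45°  ✓
  (1,5): δ = 16.33°  ✓
  (1,6): δ = 90.22°  ·
  (2,3): δ = 142.71°  ·
  (2,4): δ = 112.35°  ·
  (2,5): δ = 77.57°  ·
  (2,6): δ = 3.68°  ✓
  (3,4): δ = 149.64°  ·
  (3,5): δ = 114.86°  ·
  (3,6): δ = 40.98°  ✓
  (4,5): δ = 145.22°  ·
  (4,6): δ = 71.33°  ·
  (5,6): δ = 106.11°  ·
antipodal pairs: 8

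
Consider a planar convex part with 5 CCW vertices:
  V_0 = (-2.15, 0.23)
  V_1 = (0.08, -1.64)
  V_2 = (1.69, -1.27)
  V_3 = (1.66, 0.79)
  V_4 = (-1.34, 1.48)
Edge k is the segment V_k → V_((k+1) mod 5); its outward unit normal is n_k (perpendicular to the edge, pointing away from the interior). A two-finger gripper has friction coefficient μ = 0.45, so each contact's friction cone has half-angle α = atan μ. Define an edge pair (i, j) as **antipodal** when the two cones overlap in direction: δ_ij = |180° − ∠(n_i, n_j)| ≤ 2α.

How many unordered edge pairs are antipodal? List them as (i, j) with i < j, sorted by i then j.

α = atan 0.45 = 24.23°;  2α = 48.46°
n_0 = (-0.6425, -0.7662)
n_1 = (+0.2240, -0.9746)
n_2 = (+0.9999, +0.0146)
n_3 = (+0.2241, +0.9746)
n_4 = (-0.8392, +0.5438)
  (0,1): δ = 127.08°  ·
  (0,2): δ = 49.18°  ·
  (0,3): δ = 27.03°  ✓
  (0,4): δ = 97.04°  ·
  (1,2): δ = 102.11°  ·
  (1,3): δ = 25.90°  ✓
  (1,4): δ = 44.11°  ✓
  (2,3): δ = 103.79°  ·
  (2,4): δ = 33.78°  ✓
  (3,4): δ = 109.99°  ·
antipodal pairs: 4

count = 4; pairs: (0,3), (1,3), (1,4), (2,4)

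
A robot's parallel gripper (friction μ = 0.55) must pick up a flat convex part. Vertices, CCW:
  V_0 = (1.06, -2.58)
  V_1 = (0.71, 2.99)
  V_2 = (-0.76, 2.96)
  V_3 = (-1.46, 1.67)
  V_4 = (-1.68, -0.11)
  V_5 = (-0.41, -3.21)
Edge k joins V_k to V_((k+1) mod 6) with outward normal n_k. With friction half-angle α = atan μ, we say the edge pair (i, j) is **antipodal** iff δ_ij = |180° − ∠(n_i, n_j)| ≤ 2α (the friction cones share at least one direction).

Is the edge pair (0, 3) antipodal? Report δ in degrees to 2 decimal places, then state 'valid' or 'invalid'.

α = atan 0.55 = 28.81°;  2α = 57.62°
edge 0: e_0 = (-0.35, +5.57);  n_0 = (+0.9980, +0.0627)
edge 3: e_3 = (-0.22, -1.78);  n_3 = (-0.9924, +0.1227)
∠(n_0, n_3) = 169.36°
δ = |180° − 169.36°| = 10.64°
10.64° ≤ 2α = 57.62°  →  valid

δ = 10.64°, valid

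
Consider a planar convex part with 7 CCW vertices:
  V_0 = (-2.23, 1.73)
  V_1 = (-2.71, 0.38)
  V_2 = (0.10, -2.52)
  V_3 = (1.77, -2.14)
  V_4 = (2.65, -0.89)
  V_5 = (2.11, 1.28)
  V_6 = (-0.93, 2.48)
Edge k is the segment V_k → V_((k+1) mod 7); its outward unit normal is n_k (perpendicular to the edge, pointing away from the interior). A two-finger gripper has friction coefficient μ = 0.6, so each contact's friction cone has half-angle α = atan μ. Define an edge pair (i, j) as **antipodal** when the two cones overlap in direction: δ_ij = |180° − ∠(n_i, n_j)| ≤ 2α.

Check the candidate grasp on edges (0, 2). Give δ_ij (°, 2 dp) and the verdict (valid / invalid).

δ = 57.61°, valid

α = atan 0.6 = 30.96°;  2α = 61.93°
edge 0: e_0 = (-0.48, -1.35);  n_0 = (-0.9422, +0.3350)
edge 2: e_2 = (+1.67, +0.38);  n_2 = (+0.2219, -0.9751)
∠(n_0, n_2) = 122.39°
δ = |180° − 122.39°| = 57.61°
57.61° ≤ 2α = 61.93°  →  valid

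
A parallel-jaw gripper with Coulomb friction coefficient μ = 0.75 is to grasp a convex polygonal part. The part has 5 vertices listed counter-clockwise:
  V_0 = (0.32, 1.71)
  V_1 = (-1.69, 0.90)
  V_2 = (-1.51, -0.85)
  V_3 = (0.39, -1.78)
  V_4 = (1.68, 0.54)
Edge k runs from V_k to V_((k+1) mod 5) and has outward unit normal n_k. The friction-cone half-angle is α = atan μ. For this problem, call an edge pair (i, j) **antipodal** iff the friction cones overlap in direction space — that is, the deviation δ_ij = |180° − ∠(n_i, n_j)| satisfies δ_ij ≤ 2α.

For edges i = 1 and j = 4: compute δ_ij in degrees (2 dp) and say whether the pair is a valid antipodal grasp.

δ = 43.42°, valid

α = atan 0.75 = 36.87°;  2α = 73.74°
edge 1: e_1 = (+0.18, -1.75);  n_1 = (-0.9948, -0.1023)
edge 4: e_4 = (-1.36, +1.17);  n_4 = (+0.6522, +0.7581)
∠(n_1, n_4) = 136.58°
δ = |180° − 136.58°| = 43.42°
43.42° ≤ 2α = 73.74°  →  valid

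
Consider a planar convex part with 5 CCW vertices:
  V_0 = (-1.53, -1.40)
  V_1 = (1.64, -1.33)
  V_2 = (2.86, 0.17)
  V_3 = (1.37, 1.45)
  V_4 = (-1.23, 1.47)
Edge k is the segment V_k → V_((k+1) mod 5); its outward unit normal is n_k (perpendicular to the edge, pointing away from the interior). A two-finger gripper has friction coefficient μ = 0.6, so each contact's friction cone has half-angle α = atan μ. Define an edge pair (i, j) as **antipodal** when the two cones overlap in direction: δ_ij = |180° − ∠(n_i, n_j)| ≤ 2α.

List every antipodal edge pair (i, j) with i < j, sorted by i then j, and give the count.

α = atan 0.6 = 30.96°;  2α = 61.93°
n_0 = (+0.0221, -0.9998)
n_1 = (+0.7758, -0.6310)
n_2 = (+0.6516, +0.7585)
n_3 = (+0.0077, +1.0000)
n_4 = (-0.9946, +0.1040)
  (0,1): δ = 130.39°  ·
  (0,2): δ = 41.93°  ✓
  (0,3): δ = 1.71°  ✓
  (0,4): δ = 82.77°  ·
  (1,2): δ = 91.54°  ·
  (1,3): δ = 51.32°  ✓
  (1,4): δ = 33.16°  ✓
  (2,3): δ = 139.78°  ·
  (2,4): δ = 55.30°  ✓
  (3,4): δ = 95.53°  ·
antipodal pairs: 5

count = 5; pairs: (0,2), (0,3), (1,3), (1,4), (2,4)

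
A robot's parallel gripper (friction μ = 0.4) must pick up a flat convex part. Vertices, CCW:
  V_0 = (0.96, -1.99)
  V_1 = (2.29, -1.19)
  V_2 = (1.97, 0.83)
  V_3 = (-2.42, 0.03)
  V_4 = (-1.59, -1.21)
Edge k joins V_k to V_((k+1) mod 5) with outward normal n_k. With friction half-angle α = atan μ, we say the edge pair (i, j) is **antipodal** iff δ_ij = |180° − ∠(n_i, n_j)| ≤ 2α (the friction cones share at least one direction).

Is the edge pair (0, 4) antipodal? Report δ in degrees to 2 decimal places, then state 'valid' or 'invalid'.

α = atan 0.4 = 21.80°;  2α = 43.60°
edge 0: e_0 = (+1.33, +0.80);  n_0 = (+0.5154, -0.8569)
edge 4: e_4 = (+2.55, -0.78);  n_4 = (-0.2925, -0.9563)
∠(n_0, n_4) = 48.04°
δ = |180° − 48.04°| = 131.96°
131.96° > 2α = 43.60°  →  invalid

δ = 131.96°, invalid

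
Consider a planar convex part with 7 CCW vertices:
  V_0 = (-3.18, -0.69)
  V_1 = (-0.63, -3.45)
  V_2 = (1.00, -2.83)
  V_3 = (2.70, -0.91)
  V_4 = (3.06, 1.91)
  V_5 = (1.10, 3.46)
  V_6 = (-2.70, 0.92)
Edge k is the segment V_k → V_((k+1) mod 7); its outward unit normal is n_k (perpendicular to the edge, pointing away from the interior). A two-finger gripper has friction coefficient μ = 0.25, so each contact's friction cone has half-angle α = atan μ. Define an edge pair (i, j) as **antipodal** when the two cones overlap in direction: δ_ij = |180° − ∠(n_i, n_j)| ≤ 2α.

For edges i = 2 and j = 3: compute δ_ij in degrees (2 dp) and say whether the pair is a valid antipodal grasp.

δ = 145.75°, invalid

α = atan 0.25 = 14.04°;  2α = 28.07°
edge 2: e_2 = (+1.70, +1.92);  n_2 = (+0.7487, -0.6629)
edge 3: e_3 = (+0.36, +2.82);  n_3 = (+0.9919, -0.1266)
∠(n_2, n_3) = 34.25°
δ = |180° − 34.25°| = 145.75°
145.75° > 2α = 28.07°  →  invalid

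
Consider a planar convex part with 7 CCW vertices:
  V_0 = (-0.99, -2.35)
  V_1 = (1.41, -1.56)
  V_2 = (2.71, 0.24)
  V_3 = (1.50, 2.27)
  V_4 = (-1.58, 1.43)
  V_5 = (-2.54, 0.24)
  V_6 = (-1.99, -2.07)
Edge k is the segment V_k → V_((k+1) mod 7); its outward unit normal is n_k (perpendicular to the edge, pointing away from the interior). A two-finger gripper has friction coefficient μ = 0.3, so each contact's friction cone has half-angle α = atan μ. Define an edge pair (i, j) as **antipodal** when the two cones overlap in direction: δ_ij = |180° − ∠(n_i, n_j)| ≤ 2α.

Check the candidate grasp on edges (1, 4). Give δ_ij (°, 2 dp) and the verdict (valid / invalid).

δ = 3.06°, valid

α = atan 0.3 = 16.70°;  2α = 33.40°
edge 1: e_1 = (+1.30, +1.80);  n_1 = (+0.8107, -0.5855)
edge 4: e_4 = (-0.96, -1.19);  n_4 = (-0.7783, +0.6279)
∠(n_1, n_4) = 176.94°
δ = |180° − 176.94°| = 3.06°
3.06° ≤ 2α = 33.40°  →  valid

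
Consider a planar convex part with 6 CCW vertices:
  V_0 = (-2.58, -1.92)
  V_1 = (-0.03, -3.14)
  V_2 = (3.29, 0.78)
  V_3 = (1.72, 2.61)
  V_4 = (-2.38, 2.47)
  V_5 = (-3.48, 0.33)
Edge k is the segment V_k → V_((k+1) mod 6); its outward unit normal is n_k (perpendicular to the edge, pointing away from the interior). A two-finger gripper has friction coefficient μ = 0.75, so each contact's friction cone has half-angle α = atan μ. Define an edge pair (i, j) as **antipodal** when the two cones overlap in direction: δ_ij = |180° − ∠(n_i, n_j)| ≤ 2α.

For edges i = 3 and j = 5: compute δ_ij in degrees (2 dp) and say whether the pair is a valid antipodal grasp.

α = atan 0.75 = 36.87°;  2α = 73.74°
edge 3: e_3 = (-4.10, -0.14);  n_3 = (-0.0341, +0.9994)
edge 5: e_5 = (+0.90, -2.25);  n_5 = (-0.9285, -0.3714)
∠(n_3, n_5) = 109.85°
δ = |180° − 109.85°| = 70.15°
70.15° ≤ 2α = 73.74°  →  valid

δ = 70.15°, valid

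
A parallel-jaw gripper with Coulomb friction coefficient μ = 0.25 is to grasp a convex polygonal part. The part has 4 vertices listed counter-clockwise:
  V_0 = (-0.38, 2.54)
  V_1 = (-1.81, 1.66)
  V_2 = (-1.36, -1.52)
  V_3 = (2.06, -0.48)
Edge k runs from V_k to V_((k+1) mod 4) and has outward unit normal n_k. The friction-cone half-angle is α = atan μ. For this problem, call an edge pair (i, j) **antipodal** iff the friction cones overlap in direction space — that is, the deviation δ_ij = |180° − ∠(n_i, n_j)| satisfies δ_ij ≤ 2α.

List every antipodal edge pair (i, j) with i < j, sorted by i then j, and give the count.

count = 1; pairs: (0,2)

α = atan 0.25 = 14.04°;  2α = 28.07°
n_0 = (-0.5241, +0.8517)
n_1 = (-0.9901, -0.1401)
n_2 = (+0.2909, -0.9567)
n_3 = (+0.7778, +0.6285)
  (0,1): δ = 113.55°  ·
  (0,2): δ = 14.69°  ✓
  (0,3): δ = 97.33°  ·
  (1,2): δ = 81.14°  ·
  (1,3): δ = 30.88°  ·
  (2,3): δ = 67.98°  ·
antipodal pairs: 1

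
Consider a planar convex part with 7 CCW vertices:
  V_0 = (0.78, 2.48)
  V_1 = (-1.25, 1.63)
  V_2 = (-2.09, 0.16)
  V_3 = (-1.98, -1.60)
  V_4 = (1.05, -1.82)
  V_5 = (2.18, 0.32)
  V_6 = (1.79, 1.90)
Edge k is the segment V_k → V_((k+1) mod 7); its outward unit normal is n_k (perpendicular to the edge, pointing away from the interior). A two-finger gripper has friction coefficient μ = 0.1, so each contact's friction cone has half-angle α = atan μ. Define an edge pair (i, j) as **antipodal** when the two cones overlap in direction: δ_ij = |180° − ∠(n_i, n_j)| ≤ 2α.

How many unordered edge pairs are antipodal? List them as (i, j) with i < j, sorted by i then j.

count = 2; pairs: (1,4), (2,5)

α = atan 0.1 = 5.71°;  2α = 11.42°
n_0 = (-0.3862, +0.9224)
n_1 = (-0.8682, +0.4961)
n_2 = (-0.9981, -0.0624)
n_3 = (-0.0724, -0.9974)
n_4 = (+0.8843, -0.4669)
n_5 = (+0.9709, +0.2396)
n_6 = (+0.4980, +0.8672)
  (0,1): δ = 142.46°  ·
  (0,2): δ = 109.14°  ·
  (0,3): δ = 26.87°  ·
  (0,4): δ = 39.44°  ·
  (0,5): δ = 81.15°  ·
  (0,6): δ = 127.41°  ·
  (1,2): δ = 146.68°  ·
  (1,3): δ = 64.41°  ·
  (1,4): δ = 1.91°  ✓
  (1,5): δ = 43.61°  ·
  (1,6): δ = 89.88°  ·
  (2,3): δ = 97.73°  ·
  (2,4): δ = 31.41°  ·
  (2,5): δ = 10.29°  ✓
  (2,6): δ = 56.56°  ·
  (3,4): δ = 113.68°  ·
  (3,5): δ = 71.98°  ·
  (3,6): δ = 25.71°  ·
  (4,5): δ = 138.30°  ·
  (4,6): δ = 92.03°  ·
  (5,6): δ = 133.73°  ·
antipodal pairs: 2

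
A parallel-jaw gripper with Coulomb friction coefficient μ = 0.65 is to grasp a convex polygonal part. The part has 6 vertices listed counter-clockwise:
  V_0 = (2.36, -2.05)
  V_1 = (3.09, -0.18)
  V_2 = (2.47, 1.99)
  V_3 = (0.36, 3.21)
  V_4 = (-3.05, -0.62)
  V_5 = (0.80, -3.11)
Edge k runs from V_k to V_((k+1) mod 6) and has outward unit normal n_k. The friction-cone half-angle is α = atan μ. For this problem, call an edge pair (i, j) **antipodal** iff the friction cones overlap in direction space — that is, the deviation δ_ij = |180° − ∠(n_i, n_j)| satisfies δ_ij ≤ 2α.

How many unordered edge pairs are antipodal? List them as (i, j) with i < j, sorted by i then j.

count = 6; pairs: (0,3), (1,3), (1,4), (2,4), (2,5), (3,5)

α = atan 0.65 = 33.02°;  2α = 66.05°
n_0 = (+0.9315, -0.3636)
n_1 = (+0.9615, +0.2747)
n_2 = (+0.5006, +0.8657)
n_3 = (-0.7469, +0.6650)
n_4 = (-0.5431, -0.8397)
n_5 = (+0.5620, -0.8271)
  (0,1): δ = 142.73°  ·
  (0,2): δ = 98.71°  ·
  (0,3): δ = 20.36°  ✓
  (0,4): δ = 78.43°  ·
  (0,5): δ = 145.52°  ·
  (1,2): δ = 135.98°  ·
  (1,3): δ = 57.63°  ✓
  (1,4): δ = 41.16°  ✓
  (1,5): δ = 108.25°  ·
  (2,3): δ = 101.64°  ·
  (2,4): δ = 2.86°  ✓
  (2,5): δ = 64.23°  ✓
  (3,4): δ = 81.21°  ·
  (3,5): δ = 14.12°  ✓
  (4,5): δ = 112.91°  ·
antipodal pairs: 6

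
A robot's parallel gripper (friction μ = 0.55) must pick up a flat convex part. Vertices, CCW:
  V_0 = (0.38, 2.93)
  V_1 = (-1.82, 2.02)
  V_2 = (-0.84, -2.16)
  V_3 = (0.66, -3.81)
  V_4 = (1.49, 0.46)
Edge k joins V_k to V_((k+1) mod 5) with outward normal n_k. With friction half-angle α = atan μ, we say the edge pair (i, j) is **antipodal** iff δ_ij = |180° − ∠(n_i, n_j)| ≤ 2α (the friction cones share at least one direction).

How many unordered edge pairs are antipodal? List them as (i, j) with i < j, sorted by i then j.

count = 5; pairs: (0,3), (1,3), (1,4), (2,3), (2,4)

α = atan 0.55 = 28.81°;  2α = 57.62°
n_0 = (-0.3822, +0.9241)
n_1 = (-0.9736, -0.2283)
n_2 = (-0.7399, -0.6727)
n_3 = (+0.9816, -0.1908)
n_4 = (+0.9121, +0.4099)
  (0,1): δ = 99.28°  ·
  (0,2): δ = 70.20°  ·
  (0,3): δ = 56.53°  ✓
  (0,4): δ = 91.73°  ·
  (1,2): δ = 150.92°  ·
  (1,3): δ = 24.19°  ✓
  (1,4): δ = 11.00°  ✓
  (2,3): δ = 53.27°  ✓
  (2,4): δ = 18.07°  ✓
  (3,4): δ = 144.80°  ·
antipodal pairs: 5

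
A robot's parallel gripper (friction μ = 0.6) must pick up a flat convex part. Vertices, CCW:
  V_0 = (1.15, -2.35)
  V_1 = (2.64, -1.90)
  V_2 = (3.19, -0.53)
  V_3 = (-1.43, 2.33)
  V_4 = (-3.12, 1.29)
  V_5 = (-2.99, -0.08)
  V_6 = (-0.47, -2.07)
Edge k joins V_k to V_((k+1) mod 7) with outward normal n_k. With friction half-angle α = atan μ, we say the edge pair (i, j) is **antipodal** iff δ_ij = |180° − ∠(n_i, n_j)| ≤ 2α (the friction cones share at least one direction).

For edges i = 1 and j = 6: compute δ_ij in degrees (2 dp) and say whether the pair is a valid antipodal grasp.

α = atan 0.6 = 30.96°;  2α = 61.93°
edge 1: e_1 = (+0.55, +1.37);  n_1 = (+0.9280, -0.3726)
edge 6: e_6 = (+1.62, -0.28);  n_6 = (-0.1703, -0.9854)
∠(n_1, n_6) = 77.93°
δ = |180° − 77.93°| = 102.07°
102.07° > 2α = 61.93°  →  invalid

δ = 102.07°, invalid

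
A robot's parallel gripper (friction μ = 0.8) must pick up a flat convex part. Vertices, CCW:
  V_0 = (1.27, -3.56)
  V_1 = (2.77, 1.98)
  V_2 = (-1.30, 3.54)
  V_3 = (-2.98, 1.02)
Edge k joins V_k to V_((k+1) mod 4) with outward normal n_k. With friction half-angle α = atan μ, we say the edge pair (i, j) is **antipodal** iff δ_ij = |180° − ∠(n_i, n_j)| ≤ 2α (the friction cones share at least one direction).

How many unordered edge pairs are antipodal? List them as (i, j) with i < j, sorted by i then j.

α = atan 0.8 = 38.66°;  2α = 77.32°
n_0 = (+0.9652, -0.2613)
n_1 = (+0.3579, +0.9338)
n_2 = (-0.8321, +0.5547)
n_3 = (-0.7330, -0.6802)
  (0,1): δ = 95.82°  ·
  (0,2): δ = 18.54°  ✓
  (0,3): δ = 58.01°  ✓
  (1,2): δ = 102.72°  ·
  (1,3): δ = 26.17°  ✓
  (2,3): δ = 103.45°  ·
antipodal pairs: 3

count = 3; pairs: (0,2), (0,3), (1,3)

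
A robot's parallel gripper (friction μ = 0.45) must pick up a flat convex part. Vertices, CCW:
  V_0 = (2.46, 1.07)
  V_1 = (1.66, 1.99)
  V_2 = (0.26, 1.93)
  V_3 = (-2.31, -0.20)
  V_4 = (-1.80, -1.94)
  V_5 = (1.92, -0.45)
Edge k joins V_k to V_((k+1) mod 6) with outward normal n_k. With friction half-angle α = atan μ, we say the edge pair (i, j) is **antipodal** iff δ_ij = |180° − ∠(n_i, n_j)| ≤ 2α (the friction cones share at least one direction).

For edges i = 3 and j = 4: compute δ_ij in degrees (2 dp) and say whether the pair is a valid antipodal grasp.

δ = 84.51°, invalid

α = atan 0.45 = 24.23°;  2α = 48.46°
edge 3: e_3 = (+0.51, -1.74);  n_3 = (-0.9596, -0.2813)
edge 4: e_4 = (+3.72, +1.49);  n_4 = (+0.3718, -0.9283)
∠(n_3, n_4) = 95.49°
δ = |180° − 95.49°| = 84.51°
84.51° > 2α = 48.46°  →  invalid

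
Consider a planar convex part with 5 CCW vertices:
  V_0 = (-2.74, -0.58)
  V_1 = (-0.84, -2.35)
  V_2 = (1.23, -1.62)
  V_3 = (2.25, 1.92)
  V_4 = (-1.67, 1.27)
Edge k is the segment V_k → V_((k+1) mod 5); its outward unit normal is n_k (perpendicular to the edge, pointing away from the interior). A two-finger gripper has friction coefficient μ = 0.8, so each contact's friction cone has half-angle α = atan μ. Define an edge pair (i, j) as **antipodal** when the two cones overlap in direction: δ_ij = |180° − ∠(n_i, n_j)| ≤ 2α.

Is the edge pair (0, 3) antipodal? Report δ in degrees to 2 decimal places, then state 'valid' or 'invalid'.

α = atan 0.8 = 38.66°;  2α = 77.32°
edge 0: e_0 = (+1.90, -1.77);  n_0 = (-0.6816, -0.7317)
edge 3: e_3 = (-3.92, -0.65);  n_3 = (-0.1636, +0.9865)
∠(n_0, n_3) = 127.61°
δ = |180° − 127.61°| = 52.39°
52.39° ≤ 2α = 77.32°  →  valid

δ = 52.39°, valid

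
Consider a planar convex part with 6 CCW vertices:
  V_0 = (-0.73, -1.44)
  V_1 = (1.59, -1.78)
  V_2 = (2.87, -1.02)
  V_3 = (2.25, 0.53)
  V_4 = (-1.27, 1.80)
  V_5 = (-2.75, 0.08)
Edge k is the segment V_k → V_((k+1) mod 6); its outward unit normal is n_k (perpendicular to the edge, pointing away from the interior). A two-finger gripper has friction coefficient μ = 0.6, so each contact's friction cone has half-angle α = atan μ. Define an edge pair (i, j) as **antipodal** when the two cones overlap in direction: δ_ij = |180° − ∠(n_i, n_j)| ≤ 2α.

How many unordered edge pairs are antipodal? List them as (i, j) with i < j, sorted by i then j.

count = 7; pairs: (0,2), (0,3), (0,4), (1,3), (1,4), (2,5), (3,5)

α = atan 0.6 = 30.96°;  2α = 61.93°
n_0 = (-0.1450, -0.9894)
n_1 = (+0.5105, -0.8599)
n_2 = (+0.9285, +0.3714)
n_3 = (+0.3394, +0.9406)
n_4 = (-0.7580, +0.6522)
n_5 = (-0.6013, -0.7990)
  (0,1): δ = 140.96°  ·
  (0,2): δ = 59.86°  ✓
  (0,3): δ = 11.50°  ✓
  (0,4): δ = 57.63°  ✓
  (0,5): δ = 151.38°  ·
  (1,2): δ = 98.90°  ·
  (1,3): δ = 50.54°  ✓
  (1,4): δ = 18.59°  ✓
  (1,5): δ = 112.34°  ·
  (2,3): δ = 131.64°  ·
  (2,4): δ = 62.51°  ·
  (2,5): δ = 31.24°  ✓
  (3,4): δ = 110.87°  ·
  (3,5): δ = 17.12°  ✓
  (4,5): δ = 86.25°  ·
antipodal pairs: 7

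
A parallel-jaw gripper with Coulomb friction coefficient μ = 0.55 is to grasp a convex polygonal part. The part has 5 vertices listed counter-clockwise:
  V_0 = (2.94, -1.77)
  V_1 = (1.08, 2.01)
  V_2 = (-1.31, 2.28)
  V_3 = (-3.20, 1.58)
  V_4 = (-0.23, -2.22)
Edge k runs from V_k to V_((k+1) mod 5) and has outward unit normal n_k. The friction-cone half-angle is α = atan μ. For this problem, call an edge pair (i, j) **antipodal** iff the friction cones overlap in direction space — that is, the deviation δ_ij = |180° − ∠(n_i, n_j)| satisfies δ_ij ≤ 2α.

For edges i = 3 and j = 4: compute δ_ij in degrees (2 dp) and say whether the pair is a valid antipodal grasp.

δ = 119.93°, invalid

α = atan 0.55 = 28.81°;  2α = 57.62°
edge 3: e_3 = (+2.97, -3.80);  n_3 = (-0.7879, -0.6158)
edge 4: e_4 = (+3.17, +0.45);  n_4 = (+0.1405, -0.9901)
∠(n_3, n_4) = 60.07°
δ = |180° − 60.07°| = 119.93°
119.93° > 2α = 57.62°  →  invalid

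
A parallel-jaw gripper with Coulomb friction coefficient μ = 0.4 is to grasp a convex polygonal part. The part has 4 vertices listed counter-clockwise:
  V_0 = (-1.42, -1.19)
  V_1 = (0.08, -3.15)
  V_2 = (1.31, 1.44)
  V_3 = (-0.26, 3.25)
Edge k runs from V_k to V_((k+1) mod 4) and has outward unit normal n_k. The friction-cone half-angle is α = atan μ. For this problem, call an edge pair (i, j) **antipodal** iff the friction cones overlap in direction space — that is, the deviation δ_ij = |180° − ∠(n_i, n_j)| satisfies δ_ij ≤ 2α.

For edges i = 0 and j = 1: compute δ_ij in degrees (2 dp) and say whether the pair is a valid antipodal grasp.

α = atan 0.4 = 21.80°;  2α = 43.60°
edge 0: e_0 = (+1.50, -1.96);  n_0 = (-0.7941, -0.6078)
edge 1: e_1 = (+1.23, +4.59);  n_1 = (+0.9659, -0.2588)
∠(n_0, n_1) = 127.57°
δ = |180° − 127.57°| = 52.43°
52.43° > 2α = 43.60°  →  invalid

δ = 52.43°, invalid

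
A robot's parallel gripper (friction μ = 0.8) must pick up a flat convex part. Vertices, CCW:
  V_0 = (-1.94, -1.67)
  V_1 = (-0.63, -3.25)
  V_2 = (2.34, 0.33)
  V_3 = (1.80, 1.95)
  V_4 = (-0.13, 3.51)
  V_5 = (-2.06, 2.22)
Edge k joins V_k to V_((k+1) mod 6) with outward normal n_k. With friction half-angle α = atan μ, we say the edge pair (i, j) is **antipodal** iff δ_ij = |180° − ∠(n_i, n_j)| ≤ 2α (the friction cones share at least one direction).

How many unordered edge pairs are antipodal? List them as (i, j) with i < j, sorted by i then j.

count = 7; pairs: (0,2), (0,3), (1,4), (1,5), (2,4), (2,5), (3,5)

α = atan 0.8 = 38.66°;  2α = 77.32°
n_0 = (-0.7698, -0.6383)
n_1 = (+0.7696, -0.6385)
n_2 = (+0.9487, +0.3162)
n_3 = (+0.6286, +0.7777)
n_4 = (-0.5557, +0.8314)
n_5 = (-0.9995, -0.0308)
  (0,1): δ = 79.34°  ·
  (0,2): δ = 21.23°  ✓
  (0,3): δ = 11.39°  ✓
  (0,4): δ = 84.10°  ·
  (0,5): δ = 142.10°  ·
  (1,2): δ = 121.89°  ·
  (1,3): δ = 89.27°  ·
  (1,4): δ = 16.56°  ✓
  (1,5): δ = 41.45°  ✓
  (2,3): δ = 147.38°  ·
  (2,4): δ = 74.68°  ✓
  (2,5): δ = 16.67°  ✓
  (3,4): δ = 107.29°  ·
  (3,5): δ = 49.28°  ✓
  (4,5): δ = 121.99°  ·
antipodal pairs: 7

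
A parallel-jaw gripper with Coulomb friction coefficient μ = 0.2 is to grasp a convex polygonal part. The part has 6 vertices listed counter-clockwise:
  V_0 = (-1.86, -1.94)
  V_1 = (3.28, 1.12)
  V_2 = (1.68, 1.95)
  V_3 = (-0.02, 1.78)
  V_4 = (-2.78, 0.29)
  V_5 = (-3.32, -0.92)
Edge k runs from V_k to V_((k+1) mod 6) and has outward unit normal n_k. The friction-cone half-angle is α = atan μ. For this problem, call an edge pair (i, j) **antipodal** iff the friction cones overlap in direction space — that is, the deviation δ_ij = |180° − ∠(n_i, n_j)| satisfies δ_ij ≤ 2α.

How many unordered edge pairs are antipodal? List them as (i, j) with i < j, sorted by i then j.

count = 2; pairs: (0,3), (1,5)

α = atan 0.2 = 11.31°;  2α = 22.62°
n_0 = (+0.5115, -0.8593)
n_1 = (+0.4605, +0.8877)
n_2 = (-0.0995, +0.9950)
n_3 = (-0.4751, +0.8800)
n_4 = (-0.9132, +0.4075)
n_5 = (-0.5727, -0.8198)
  (0,1): δ = 58.18°  ·
  (0,2): δ = 25.06°  ·
  (0,3): δ = 2.40°  ✓
  (0,4): δ = 35.18°  ·
  (0,5): δ = 114.29°  ·
  (1,2): δ = 146.87°  ·
  (1,3): δ = 124.22°  ·
  (1,4): δ = 86.63°  ·
  (1,5): δ = 7.52°  ✓
  (2,3): δ = 157.35°  ·
  (2,4): δ = 119.76°  ·
  (2,5): δ = 40.65°  ·
  (3,4): δ = 142.41°  ·
  (3,5): δ = 63.30°  ·
  (4,5): δ = 100.89°  ·
antipodal pairs: 2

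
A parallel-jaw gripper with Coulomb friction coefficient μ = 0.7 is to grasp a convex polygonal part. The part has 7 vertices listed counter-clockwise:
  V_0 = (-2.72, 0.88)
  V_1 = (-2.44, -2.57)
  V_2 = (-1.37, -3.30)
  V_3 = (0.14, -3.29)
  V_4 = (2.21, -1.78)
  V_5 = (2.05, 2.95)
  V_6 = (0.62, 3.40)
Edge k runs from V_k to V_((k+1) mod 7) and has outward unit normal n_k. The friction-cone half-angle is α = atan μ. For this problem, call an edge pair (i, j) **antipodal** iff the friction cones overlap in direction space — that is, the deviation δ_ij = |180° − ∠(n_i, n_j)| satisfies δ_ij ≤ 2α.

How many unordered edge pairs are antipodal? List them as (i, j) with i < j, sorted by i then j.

α = atan 0.7 = 34.99°;  2α = 69.98°
n_0 = (-0.9967, -0.0809)
n_1 = (-0.5636, -0.8261)
n_2 = (+0.0066, -1.0000)
n_3 = (+0.5893, -0.8079)
n_4 = (+0.9994, +0.0338)
n_5 = (+0.3002, +0.9539)
n_6 = (-0.6023, +0.7983)
  (0,1): δ = 128.94°  ·
  (0,2): δ = 94.26°  ·
  (0,3): δ = 58.53°  ✓
  (0,4): δ = 2.70°  ✓
  (0,5): δ = 67.89°  ✓
  (0,6): δ = 122.39°  ·
  (1,2): δ = 145.32°  ·
  (1,3): δ = 109.59°  ·
  (1,4): δ = 53.76°  ✓
  (1,5): δ = 16.84°  ✓
  (1,6): δ = 71.34°  ·
  (2,3): δ = 144.27°  ·
  (2,4): δ = 88.44°  ·
  (2,5): δ = 17.85°  ✓
  (2,6): δ = 36.65°  ✓
  (3,4): δ = 124.17°  ·
  (3,5): δ = 53.58°  ✓
  (3,6): δ = 0.92°  ✓
  (4,5): δ = 109.41°  ·
  (4,6): δ = 54.90°  ✓
  (5,6): δ = 125.50°  ·
antipodal pairs: 10

count = 10; pairs: (0,3), (0,4), (0,5), (1,4), (1,5), (2,5), (2,6), (3,5), (3,6), (4,6)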